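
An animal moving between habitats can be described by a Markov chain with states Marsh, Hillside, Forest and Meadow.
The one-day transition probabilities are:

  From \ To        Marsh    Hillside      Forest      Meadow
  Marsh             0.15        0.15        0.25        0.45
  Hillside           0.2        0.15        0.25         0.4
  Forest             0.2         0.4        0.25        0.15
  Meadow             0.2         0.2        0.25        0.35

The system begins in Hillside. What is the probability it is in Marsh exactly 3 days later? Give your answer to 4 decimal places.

Propagate the distribution vector 3 days from Hillside.
After 0 days: (0.0000, 1.0000, 0.0000, 0.0000)
After 1 day: (0.2000, 0.1500, 0.2500, 0.4000)
After 2 days: (0.1900, 0.2325, 0.2500, 0.3275)
After 3 days: (0.1905, 0.2289, 0.2500, 0.3306)
P(in Marsh after 3 days) = 0.1905

0.1905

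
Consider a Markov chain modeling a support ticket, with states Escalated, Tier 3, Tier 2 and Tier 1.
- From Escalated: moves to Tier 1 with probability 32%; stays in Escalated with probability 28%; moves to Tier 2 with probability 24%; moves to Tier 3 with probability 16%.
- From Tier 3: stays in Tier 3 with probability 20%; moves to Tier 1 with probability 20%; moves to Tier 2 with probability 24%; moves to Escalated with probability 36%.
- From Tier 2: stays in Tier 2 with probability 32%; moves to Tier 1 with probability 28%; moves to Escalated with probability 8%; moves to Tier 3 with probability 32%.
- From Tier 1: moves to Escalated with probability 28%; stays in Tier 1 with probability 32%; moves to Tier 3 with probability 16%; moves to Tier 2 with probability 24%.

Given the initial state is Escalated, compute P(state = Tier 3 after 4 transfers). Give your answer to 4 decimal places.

Propagate the distribution vector 4 transfers from Escalated.
After 0 transfers: (1.0000, 0.0000, 0.0000, 0.0000)
After 1 transfer: (0.2800, 0.1600, 0.2400, 0.3200)
After 2 transfers: (0.2448, 0.2048, 0.2592, 0.2912)
After 3 transfers: (0.2445, 0.2097, 0.2607, 0.2851)
After 4 transfers: (0.2446, 0.2101, 0.2609, 0.2844)
P(in Tier 3 after 4 transfers) = 0.2101

0.2101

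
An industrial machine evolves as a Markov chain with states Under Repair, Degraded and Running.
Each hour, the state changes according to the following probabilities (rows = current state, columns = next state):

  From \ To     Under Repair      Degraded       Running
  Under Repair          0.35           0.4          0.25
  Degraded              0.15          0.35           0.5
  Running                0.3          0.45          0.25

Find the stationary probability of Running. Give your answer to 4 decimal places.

0.3494

Let the stationary distribution be π with π = πP and π_1 + π_2 + π_3 = 1.
π_1 = 0.35·π_1 + 0.15·π_2 + 0.3·π_3
π_2 = 0.4·π_1 + 0.35·π_2 + 0.45·π_3
Solving with the normalization constraint gives π = (0.2530, 0.3976, 0.3494).
So the stationary probability of Running is 0.3494.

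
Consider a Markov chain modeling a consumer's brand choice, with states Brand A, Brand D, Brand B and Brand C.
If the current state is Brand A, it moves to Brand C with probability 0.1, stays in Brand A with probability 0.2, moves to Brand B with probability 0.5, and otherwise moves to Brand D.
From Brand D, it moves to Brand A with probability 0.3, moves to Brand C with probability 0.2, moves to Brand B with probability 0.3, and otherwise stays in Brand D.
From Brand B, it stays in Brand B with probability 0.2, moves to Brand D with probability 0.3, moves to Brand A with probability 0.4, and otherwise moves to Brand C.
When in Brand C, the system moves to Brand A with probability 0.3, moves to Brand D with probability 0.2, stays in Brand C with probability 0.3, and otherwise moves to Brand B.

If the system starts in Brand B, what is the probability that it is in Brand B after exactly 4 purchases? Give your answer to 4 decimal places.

Propagate the distribution vector 4 purchases from Brand B.
After 0 purchases: (0.0000, 0.0000, 1.0000, 0.0000)
After 1 purchase: (0.4000, 0.3000, 0.2000, 0.1000)
After 2 purchases: (0.2800, 0.2200, 0.3500, 0.1500)
After 3 purchases: (0.3070, 0.2350, 0.3060, 0.1520)
After 4 purchases: (0.2999, 0.2306, 0.3156, 0.1539)
P(in Brand B after 4 purchases) = 0.3156

0.3156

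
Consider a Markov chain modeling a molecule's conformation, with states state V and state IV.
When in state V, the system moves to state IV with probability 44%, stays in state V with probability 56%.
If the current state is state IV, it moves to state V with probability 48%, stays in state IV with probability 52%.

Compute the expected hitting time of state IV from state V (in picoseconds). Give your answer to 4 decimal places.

Let t(s) be the expected number of picoseconds to first reach state IV from state s, with t(state IV) = 0. Conditioning on the first picosecond:
t(state V) = 1 + 0.56·t(state V)
Solving: t(state V) = 2.2727.
Expected picoseconds from state V to state IV: 2.2727.

2.2727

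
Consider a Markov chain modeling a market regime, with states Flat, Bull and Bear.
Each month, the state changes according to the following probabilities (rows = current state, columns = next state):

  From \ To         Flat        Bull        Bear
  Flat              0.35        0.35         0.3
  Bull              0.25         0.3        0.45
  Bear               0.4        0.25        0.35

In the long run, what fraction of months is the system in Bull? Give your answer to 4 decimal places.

0.2988

Let the stationary distribution be π with π = πP and π_1 + π_2 + π_3 = 1.
π_1 = 0.35·π_1 + 0.25·π_2 + 0.4·π_3
π_2 = 0.35·π_1 + 0.3·π_2 + 0.25·π_3
Solving with the normalization constraint gives π = (0.3383, 0.2988, 0.3630).
So the stationary probability of Bull is 0.2988.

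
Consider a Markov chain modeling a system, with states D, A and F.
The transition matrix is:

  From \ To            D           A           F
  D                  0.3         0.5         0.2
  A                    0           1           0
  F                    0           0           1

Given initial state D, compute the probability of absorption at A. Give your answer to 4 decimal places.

Let h(s) be the probability of absorption at A starting from transient state s. Then h(A) = 1 and h(F) = 0. By first-step analysis:
h(D) = 0.3·h(D) + 0.5·1 + 0.2·0
Solving: h(D) = 0.7143.
Starting from D, the probability is 0.7143.

0.7143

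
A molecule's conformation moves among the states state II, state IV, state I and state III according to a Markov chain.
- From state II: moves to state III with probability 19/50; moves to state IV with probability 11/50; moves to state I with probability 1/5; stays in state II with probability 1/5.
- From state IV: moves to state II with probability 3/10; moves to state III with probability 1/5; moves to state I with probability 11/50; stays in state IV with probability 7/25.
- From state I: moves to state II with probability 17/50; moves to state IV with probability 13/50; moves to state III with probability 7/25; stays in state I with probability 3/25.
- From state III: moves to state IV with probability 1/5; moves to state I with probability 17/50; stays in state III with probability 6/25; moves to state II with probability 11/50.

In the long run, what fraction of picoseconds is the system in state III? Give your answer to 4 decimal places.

Let the stationary distribution be π with π = πP and π_1 + π_2 + π_3 + π_4 = 1.
π_1 = 0.2·π_1 + 0.3·π_2 + 0.34·π_3 + 0.22·π_4
π_2 = 0.22·π_1 + 0.28·π_2 + 0.26·π_3 + 0.2·π_4
π_3 = 0.2·π_1 + 0.22·π_2 + 0.12·π_3 + 0.34·π_4
Solving with the normalization constraint gives π = (0.2608, 0.2378, 0.2254, 0.2760).
So the stationary probability of state III is 0.2760.

0.2760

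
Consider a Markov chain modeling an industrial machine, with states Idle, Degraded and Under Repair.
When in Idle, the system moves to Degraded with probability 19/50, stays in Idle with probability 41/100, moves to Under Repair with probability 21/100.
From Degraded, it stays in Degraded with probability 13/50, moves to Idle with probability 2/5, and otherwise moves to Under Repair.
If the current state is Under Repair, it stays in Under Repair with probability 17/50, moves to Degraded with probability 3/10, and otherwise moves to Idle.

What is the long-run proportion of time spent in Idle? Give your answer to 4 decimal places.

0.3924

Let the stationary distribution be π with π = πP and π_1 + π_2 + π_3 = 1.
π_1 = 0.41·π_1 + 0.4·π_2 + 0.36·π_3
π_2 = 0.38·π_1 + 0.26·π_2 + 0.3·π_3
Solving with the normalization constraint gives π = (0.3924, 0.3186, 0.2890).
So the stationary probability of Idle is 0.3924.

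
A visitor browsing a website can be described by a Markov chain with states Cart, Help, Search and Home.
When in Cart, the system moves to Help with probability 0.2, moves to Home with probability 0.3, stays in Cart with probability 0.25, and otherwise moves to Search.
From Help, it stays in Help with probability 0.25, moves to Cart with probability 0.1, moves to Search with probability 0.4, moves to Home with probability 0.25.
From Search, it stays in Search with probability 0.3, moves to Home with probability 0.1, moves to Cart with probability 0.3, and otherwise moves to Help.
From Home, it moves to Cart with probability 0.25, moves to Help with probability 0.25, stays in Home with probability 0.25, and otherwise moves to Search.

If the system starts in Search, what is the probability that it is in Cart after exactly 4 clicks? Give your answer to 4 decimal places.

Propagate the distribution vector 4 clicks from Search.
After 0 clicks: (0.0000, 0.0000, 1.0000, 0.0000)
After 1 click: (0.3000, 0.3000, 0.3000, 0.1000)
After 2 clicks: (0.2200, 0.2500, 0.3100, 0.2200)
After 3 clicks: (0.2280, 0.2545, 0.3030, 0.2145)
After 4 clicks: (0.2270, 0.2538, 0.3033, 0.2160)
P(in Cart after 4 clicks) = 0.2270

0.2270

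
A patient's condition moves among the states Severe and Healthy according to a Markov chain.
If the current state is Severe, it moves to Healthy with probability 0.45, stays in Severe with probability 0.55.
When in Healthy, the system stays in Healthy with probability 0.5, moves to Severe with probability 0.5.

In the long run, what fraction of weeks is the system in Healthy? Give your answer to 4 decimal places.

Let the stationary distribution be π with π = πP and π_1 + π_2 = 1.
π_1 = 0.55·π_1 + 0.5·π_2
Solving with the normalization constraint gives π = (0.5263, 0.4737).
So the stationary probability of Healthy is 0.4737.

0.4737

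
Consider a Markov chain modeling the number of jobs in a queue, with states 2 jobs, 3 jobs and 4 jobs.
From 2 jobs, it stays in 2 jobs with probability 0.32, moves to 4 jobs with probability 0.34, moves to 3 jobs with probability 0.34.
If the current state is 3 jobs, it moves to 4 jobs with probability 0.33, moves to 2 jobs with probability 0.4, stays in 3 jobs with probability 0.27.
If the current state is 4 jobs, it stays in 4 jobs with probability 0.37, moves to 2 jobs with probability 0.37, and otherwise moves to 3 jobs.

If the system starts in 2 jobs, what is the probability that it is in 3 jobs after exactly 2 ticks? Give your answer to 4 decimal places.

0.2890

Sum over the intermediate state after 1 tick:
P = P(2 jobs→2 jobs)·P(2 jobs→3 jobs) + P(2 jobs→3 jobs)·P(3 jobs→3 jobs) + P(2 jobs→4 jobs)·P(4 jobs→3 jobs)
  = 0.32×0.34 + 0.34×0.27 + 0.34×0.26
  = 0.1088 + 0.0918 + 0.0884 = 0.2890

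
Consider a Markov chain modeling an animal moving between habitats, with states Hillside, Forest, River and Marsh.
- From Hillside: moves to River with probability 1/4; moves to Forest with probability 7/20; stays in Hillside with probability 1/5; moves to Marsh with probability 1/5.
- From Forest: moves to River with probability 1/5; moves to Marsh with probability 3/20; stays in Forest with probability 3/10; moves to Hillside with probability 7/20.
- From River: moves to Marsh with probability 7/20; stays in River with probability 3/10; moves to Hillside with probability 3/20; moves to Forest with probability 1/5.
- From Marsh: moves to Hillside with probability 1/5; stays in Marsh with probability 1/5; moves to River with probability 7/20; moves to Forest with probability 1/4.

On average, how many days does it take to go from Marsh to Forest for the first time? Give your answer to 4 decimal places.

Let t(s) be the expected number of days to first reach Forest from state s, with t(Forest) = 0. Conditioning on the first day:
t(Hillside) = 1 + 0.2·t(Hillside) + 0.25·t(River) + 0.2·t(Marsh)
t(River) = 1 + 0.15·t(Hillside) + 0.3·t(River) + 0.35·t(Marsh)
t(Marsh) = 1 + 0.2·t(Hillside) + 0.35·t(River) + 0.2·t(Marsh)
Solving: t(Hillside) = 3.5417, t(River) = 4.1667, t(Marsh) = 3.9583.
Expected days from Marsh to Forest: 3.9583.

3.9583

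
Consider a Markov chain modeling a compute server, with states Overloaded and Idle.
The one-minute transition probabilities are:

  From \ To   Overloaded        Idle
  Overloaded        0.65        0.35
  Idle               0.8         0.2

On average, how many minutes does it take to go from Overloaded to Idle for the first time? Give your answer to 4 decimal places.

Let t(s) be the expected number of minutes to first reach Idle from state s, with t(Idle) = 0. Conditioning on the first minute:
t(Overloaded) = 1 + 0.65·t(Overloaded)
Solving: t(Overloaded) = 2.8571.
Expected minutes from Overloaded to Idle: 2.8571.

2.8571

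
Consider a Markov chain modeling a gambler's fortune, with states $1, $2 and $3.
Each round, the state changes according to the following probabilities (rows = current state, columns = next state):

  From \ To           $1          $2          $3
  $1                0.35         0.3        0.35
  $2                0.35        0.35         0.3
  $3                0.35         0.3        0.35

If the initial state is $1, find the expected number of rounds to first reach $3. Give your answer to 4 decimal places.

2.9921

Let t(s) be the expected number of rounds to first reach $3 from state s, with t($3) = 0. Conditioning on the first round:
t($1) = 1 + 0.35·t($1) + 0.3·t($2)
t($2) = 1 + 0.35·t($1) + 0.35·t($2)
Solving: t($1) = 2.9921, t($2) = 3.1496.
Expected rounds from $1 to $3: 2.9921.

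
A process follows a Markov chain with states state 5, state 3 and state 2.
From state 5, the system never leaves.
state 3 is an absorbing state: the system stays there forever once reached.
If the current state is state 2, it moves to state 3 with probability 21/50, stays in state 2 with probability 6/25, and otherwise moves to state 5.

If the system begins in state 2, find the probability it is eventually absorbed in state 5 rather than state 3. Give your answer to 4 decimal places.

0.4474

Let h(s) be the probability of absorption at state 5 starting from transient state s. Then h(state 5) = 1 and h(state 3) = 0. By first-step analysis:
h(state 2) = 0.34·1 + 0.42·0 + 0.24·h(state 2)
Solving: h(state 2) = 0.4474.
Starting from state 2, the probability is 0.4474.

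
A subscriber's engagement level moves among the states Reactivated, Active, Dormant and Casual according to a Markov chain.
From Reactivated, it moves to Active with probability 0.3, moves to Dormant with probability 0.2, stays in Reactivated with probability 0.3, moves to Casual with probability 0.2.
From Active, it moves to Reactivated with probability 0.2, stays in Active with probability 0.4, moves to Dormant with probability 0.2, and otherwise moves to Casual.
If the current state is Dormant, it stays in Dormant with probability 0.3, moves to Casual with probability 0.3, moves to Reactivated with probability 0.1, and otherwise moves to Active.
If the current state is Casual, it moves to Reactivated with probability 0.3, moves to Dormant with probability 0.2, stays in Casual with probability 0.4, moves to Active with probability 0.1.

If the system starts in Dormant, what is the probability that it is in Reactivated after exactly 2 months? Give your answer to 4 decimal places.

Propagate the distribution vector 2 months from Dormant.
After 0 months: (0.0000, 0.0000, 1.0000, 0.0000)
After 1 month: (0.1000, 0.3000, 0.3000, 0.3000)
After 2 months: (0.2100, 0.2700, 0.2300, 0.2900)
P(in Reactivated after 2 months) = 0.2100

0.2100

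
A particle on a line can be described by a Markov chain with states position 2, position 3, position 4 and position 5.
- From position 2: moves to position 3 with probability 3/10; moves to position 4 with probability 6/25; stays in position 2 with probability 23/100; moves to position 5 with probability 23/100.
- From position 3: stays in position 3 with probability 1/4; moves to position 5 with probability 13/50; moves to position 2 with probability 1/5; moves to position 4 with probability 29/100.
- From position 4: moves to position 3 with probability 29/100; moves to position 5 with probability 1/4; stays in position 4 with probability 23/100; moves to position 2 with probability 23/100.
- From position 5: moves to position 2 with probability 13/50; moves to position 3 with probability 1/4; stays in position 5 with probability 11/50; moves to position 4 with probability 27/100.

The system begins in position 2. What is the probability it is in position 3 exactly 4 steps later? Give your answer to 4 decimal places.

Propagate the distribution vector 4 steps from position 2.
After 0 steps: (1.0000, 0.0000, 0.0000, 0.0000)
After 1 step: (0.2300, 0.3000, 0.2400, 0.2300)
After 2 steps: (0.2279, 0.2711, 0.2595, 0.2415)
After 3 steps: (0.2291, 0.2718, 0.2582, 0.2409)
After 4 steps: (0.2291, 0.2718, 0.2582, 0.2409)
P(in position 3 after 4 steps) = 0.2718

0.2718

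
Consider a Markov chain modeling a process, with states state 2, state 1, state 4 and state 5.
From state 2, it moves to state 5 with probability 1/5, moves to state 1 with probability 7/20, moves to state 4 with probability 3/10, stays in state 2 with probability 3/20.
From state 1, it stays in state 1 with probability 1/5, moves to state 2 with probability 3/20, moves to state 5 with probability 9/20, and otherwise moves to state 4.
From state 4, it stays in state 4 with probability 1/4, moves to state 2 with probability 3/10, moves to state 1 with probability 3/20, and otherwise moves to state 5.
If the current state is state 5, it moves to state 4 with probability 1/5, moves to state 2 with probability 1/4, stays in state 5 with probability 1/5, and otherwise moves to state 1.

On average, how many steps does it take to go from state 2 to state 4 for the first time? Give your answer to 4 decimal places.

4.1330

Let t(s) be the expected number of steps to first reach state 4 from state s, with t(state 4) = 0. Conditioning on the first step:
t(state 2) = 1 + 0.15·t(state 2) + 0.35·t(state 1) + 0.2·t(state 5)
t(state 1) = 1 + 0.15·t(state 2) + 0.2·t(state 1) + 0.45·t(state 5)
t(state 5) = 1 + 0.25·t(state 2) + 0.35·t(state 1) + 0.2·t(state 5)
Solving: t(state 2) = 4.1330, t(state 1) = 4.5822, t(state 5) = 4.5463.
Expected steps from state 2 to state 4: 4.1330.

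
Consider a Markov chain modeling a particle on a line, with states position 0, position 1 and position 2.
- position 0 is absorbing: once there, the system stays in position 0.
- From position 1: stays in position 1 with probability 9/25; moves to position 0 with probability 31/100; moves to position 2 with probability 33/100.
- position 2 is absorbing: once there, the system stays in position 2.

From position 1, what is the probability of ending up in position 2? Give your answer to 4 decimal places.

Let h(s) be the probability of absorption at position 2 starting from transient state s. Then h(position 2) = 1 and h(position 0) = 0. By first-step analysis:
h(position 1) = 0.31·0 + 0.36·h(position 1) + 0.33·1
Solving: h(position 1) = 0.5156.
Starting from position 1, the probability is 0.5156.

0.5156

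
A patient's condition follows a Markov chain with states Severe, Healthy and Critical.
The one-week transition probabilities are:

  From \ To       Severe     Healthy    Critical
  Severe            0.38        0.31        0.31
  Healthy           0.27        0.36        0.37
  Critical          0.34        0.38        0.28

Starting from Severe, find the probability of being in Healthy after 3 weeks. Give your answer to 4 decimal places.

Propagate the distribution vector 3 weeks from Severe.
After 0 weeks: (1.0000, 0.0000, 0.0000)
After 1 week: (0.3800, 0.3100, 0.3100)
After 2 weeks: (0.3335, 0.3472, 0.3193)
After 3 weeks: (0.3290, 0.3497, 0.3213)
P(in Healthy after 3 weeks) = 0.3497

0.3497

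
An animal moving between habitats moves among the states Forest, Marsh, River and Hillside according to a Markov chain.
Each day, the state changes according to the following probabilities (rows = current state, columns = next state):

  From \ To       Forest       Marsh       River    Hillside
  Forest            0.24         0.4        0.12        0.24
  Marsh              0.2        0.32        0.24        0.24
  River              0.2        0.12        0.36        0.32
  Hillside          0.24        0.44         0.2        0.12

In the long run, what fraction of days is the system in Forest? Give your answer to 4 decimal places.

0.2180

Let the stationary distribution be π with π = πP and π_1 + π_2 + π_3 + π_4 = 1.
π_1 = 0.24·π_1 + 0.2·π_2 + 0.2·π_3 + 0.24·π_4
π_2 = 0.4·π_1 + 0.32·π_2 + 0.12·π_3 + 0.44·π_4
π_3 = 0.12·π_1 + 0.24·π_2 + 0.36·π_3 + 0.2·π_4
Solving with the normalization constraint gives π = (0.2180, 0.3186, 0.2325, 0.2309).
So the stationary probability of Forest is 0.2180.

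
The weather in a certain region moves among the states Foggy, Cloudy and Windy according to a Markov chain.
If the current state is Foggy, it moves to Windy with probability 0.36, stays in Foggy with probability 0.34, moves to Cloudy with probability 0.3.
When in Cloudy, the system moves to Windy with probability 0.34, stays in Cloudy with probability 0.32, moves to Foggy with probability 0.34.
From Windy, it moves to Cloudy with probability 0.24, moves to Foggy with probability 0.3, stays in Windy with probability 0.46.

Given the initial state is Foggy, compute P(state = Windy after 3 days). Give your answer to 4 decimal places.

0.3933

Propagate the distribution vector 3 days from Foggy.
After 0 days: (1.0000, 0.0000, 0.0000)
After 1 day: (0.3400, 0.3000, 0.3600)
After 2 days: (0.3256, 0.2844, 0.3900)
After 3 days: (0.3244, 0.2823, 0.3933)
P(in Windy after 3 days) = 0.3933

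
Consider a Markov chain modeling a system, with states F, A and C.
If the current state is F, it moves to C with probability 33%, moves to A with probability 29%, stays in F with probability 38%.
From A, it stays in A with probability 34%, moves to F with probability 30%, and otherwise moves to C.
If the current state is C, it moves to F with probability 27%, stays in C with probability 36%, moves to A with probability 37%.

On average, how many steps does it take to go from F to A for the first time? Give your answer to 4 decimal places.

Let t(s) be the expected number of steps to first reach A from state s, with t(A) = 0. Conditioning on the first step:
t(F) = 1 + 0.38·t(F) + 0.33·t(C)
t(C) = 1 + 0.27·t(F) + 0.36·t(C)
Solving: t(F) = 3.1524, t(C) = 2.8924.
Expected steps from F to A: 3.1524.

3.1524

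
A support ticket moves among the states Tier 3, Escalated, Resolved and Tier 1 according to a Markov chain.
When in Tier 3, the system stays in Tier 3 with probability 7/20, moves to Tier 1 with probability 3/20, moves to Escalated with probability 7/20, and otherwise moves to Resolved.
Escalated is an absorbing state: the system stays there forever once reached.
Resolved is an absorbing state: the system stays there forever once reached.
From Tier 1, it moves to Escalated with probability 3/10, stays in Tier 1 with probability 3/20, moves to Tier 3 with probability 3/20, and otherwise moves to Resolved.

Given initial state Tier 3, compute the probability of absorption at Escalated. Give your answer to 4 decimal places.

0.6462

Let h(s) be the probability of absorption at Escalated starting from transient state s. Then h(Escalated) = 1 and h(Resolved) = 0. By first-step analysis:
h(Tier 3) = 0.35·h(Tier 3) + 0.35·1 + 0.15·0 + 0.15·h(Tier 1)
h(Tier 1) = 0.15·h(Tier 3) + 0.3·1 + 0.4·0 + 0.15·h(Tier 1)
Solving: h(Tier 3) = 0.6462, h(Tier 1) = 0.4670.
Starting from Tier 3, the probability is 0.6462.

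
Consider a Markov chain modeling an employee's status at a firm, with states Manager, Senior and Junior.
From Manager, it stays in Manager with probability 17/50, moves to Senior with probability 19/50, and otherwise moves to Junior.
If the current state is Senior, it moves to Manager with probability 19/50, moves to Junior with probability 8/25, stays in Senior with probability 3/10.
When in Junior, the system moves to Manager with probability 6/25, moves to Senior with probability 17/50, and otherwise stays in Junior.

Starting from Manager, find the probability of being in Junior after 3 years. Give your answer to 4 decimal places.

Propagate the distribution vector 3 years from Manager.
After 0 years: (1.0000, 0.0000, 0.0000)
After 1 year: (0.3400, 0.3800, 0.2800)
After 2 years: (0.3272, 0.3384, 0.3344)
After 3 years: (0.3201, 0.3396, 0.3404)
P(in Junior after 3 years) = 0.3404

0.3404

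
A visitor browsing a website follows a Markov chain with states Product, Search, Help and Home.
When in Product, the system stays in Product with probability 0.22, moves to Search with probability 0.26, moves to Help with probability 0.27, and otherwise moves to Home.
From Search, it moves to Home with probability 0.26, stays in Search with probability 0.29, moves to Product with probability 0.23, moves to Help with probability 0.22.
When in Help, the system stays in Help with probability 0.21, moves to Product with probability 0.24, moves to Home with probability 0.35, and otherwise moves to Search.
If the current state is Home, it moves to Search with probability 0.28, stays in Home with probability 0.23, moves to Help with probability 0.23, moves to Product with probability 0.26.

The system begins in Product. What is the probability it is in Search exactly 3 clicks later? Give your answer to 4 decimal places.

Propagate the distribution vector 3 clicks from Product.
After 0 clicks: (1.0000, 0.0000, 0.0000, 0.0000)
After 1 click: (0.2200, 0.2600, 0.2700, 0.2500)
After 2 clicks: (0.2380, 0.2566, 0.2308, 0.2746)
After 3 clicks: (0.2382, 0.2593, 0.2323, 0.2702)
P(in Search after 3 clicks) = 0.2593

0.2593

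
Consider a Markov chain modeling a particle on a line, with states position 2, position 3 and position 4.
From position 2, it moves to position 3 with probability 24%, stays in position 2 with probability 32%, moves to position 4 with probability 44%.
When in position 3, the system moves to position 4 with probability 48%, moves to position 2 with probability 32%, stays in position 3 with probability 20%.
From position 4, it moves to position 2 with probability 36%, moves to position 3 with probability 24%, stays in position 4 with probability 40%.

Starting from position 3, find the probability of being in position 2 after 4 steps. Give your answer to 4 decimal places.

Propagate the distribution vector 4 steps from position 3.
After 0 steps: (0.0000, 1.0000, 0.0000)
After 1 step: (0.3200, 0.2000, 0.4800)
After 2 steps: (0.3392, 0.2320, 0.4288)
After 3 steps: (0.3372, 0.2307, 0.4321)
After 4 steps: (0.3373, 0.2308, 0.4319)
P(in position 2 after 4 steps) = 0.3373

0.3373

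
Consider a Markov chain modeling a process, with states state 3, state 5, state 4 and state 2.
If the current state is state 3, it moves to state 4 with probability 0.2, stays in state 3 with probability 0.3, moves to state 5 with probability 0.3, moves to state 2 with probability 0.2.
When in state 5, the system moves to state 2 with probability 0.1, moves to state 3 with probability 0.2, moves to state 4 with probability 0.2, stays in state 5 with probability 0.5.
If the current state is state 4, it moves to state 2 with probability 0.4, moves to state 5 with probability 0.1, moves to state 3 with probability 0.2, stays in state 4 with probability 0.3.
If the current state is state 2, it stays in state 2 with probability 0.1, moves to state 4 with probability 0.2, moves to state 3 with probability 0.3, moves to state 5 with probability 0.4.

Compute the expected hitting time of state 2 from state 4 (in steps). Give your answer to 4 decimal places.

3.5294

Let t(s) be the expected number of steps to first reach state 2 from state s, with t(state 2) = 0. Conditioning on the first step:
t(state 3) = 1 + 0.3·t(state 3) + 0.3·t(state 5) + 0.2·t(state 4)
t(state 5) = 1 + 0.2·t(state 3) + 0.5·t(state 5) + 0.2·t(state 4)
t(state 4) = 1 + 0.2·t(state 3) + 0.1·t(state 5) + 0.3·t(state 4)
Solving: t(state 3) = 4.7059, t(state 5) = 5.2941, t(state 4) = 3.5294.
Expected steps from state 4 to state 2: 3.5294.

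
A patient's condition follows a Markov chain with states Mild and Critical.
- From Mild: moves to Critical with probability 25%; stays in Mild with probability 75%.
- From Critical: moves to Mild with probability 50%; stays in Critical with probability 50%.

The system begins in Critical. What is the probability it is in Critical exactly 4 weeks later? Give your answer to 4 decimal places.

0.3359

Propagate the distribution vector 4 weeks from Critical.
After 0 weeks: (0.0000, 1.0000)
After 1 week: (0.5000, 0.5000)
After 2 weeks: (0.6250, 0.3750)
After 3 weeks: (0.6563, 0.3438)
After 4 weeks: (0.6641, 0.3359)
P(in Critical after 4 weeks) = 0.3359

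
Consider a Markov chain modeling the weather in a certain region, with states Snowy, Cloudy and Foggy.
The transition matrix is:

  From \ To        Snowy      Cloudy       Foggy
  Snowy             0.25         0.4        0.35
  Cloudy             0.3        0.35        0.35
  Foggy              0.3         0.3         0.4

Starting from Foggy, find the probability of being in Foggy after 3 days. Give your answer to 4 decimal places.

Propagate the distribution vector 3 days from Foggy.
After 0 days: (0.0000, 0.0000, 1.0000)
After 1 day: (0.3000, 0.3000, 0.4000)
After 2 days: (0.2850, 0.3450, 0.3700)
After 3 days: (0.2858, 0.3458, 0.3685)
P(in Foggy after 3 days) = 0.3685

0.3685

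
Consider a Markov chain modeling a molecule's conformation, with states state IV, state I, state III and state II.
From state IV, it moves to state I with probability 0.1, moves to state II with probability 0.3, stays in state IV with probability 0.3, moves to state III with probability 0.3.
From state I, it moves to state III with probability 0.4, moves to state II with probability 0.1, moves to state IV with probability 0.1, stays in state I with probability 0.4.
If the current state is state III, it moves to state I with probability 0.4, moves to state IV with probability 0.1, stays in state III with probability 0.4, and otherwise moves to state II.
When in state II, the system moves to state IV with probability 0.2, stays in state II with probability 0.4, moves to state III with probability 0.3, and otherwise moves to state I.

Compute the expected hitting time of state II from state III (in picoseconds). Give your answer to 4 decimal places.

8.0000

Let t(s) be the expected number of picoseconds to first reach state II from state s, with t(state II) = 0. Conditioning on the first picosecond:
t(state IV) = 1 + 0.3·t(state IV) + 0.1·t(state I) + 0.3·t(state III)
t(state I) = 1 + 0.1·t(state IV) + 0.4·t(state I) + 0.4·t(state III)
t(state III) = 1 + 0.1·t(state IV) + 0.4·t(state I) + 0.4·t(state III)
Solving: t(state IV) = 6.0000, t(state I) = 8.0000, t(state III) = 8.0000.
Expected picoseconds from state III to state II: 8.0000.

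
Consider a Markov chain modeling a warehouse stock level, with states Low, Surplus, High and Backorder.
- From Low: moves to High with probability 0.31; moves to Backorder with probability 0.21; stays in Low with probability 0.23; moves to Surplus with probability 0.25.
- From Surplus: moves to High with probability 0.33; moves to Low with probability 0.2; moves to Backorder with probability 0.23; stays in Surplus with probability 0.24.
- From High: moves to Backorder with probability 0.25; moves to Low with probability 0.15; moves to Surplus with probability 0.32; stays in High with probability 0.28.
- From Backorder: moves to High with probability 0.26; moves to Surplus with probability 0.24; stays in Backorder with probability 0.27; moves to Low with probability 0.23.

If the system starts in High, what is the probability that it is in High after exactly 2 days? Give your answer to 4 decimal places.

0.2955

Propagate the distribution vector 2 days from High.
After 0 days: (0.0000, 0.0000, 1.0000, 0.0000)
After 1 day: (0.1500, 0.3200, 0.2800, 0.2500)
After 2 days: (0.1980, 0.2639, 0.2955, 0.2426)
P(in High after 2 days) = 0.2955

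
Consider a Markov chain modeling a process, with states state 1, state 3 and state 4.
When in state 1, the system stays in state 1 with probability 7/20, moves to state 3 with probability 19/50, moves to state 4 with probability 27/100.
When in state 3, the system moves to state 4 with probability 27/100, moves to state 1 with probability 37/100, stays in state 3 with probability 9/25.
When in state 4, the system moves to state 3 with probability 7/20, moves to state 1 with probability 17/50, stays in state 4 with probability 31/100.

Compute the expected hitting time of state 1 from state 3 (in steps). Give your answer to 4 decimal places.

Let t(s) be the expected number of steps to first reach state 1 from state s, with t(state 1) = 0. Conditioning on the first step:
t(state 3) = 1 + 0.36·t(state 3) + 0.27·t(state 4)
t(state 4) = 1 + 0.35·t(state 3) + 0.31·t(state 4)
Solving: t(state 3) = 2.7658, t(state 4) = 2.8522.
Expected steps from state 3 to state 1: 2.7658.

2.7658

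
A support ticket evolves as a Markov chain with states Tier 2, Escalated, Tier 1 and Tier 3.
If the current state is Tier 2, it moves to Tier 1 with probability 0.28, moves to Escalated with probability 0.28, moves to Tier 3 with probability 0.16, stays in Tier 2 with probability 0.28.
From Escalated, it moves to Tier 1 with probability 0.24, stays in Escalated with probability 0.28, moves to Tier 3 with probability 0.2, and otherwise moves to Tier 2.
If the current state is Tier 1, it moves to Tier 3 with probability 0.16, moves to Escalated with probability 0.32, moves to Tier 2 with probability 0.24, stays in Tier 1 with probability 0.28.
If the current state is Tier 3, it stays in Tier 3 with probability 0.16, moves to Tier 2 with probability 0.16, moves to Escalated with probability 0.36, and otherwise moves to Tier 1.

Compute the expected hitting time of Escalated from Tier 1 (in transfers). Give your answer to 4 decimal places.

Let t(s) be the expected number of transfers to first reach Escalated from state s, with t(Escalated) = 0. Conditioning on the first transfer:
t(Tier 2) = 1 + 0.28·t(Tier 2) + 0.28·t(Tier 1) + 0.16·t(Tier 3)
t(Tier 1) = 1 + 0.24·t(Tier 2) + 0.28·t(Tier 1) + 0.16·t(Tier 3)
t(Tier 3) = 1 + 0.16·t(Tier 2) + 0.32·t(Tier 1) + 0.16·t(Tier 3)
Solving: t(Tier 2) = 3.2867, t(Tier 1) = 3.1552, t(Tier 3) = 3.0185.
Expected transfers from Tier 1 to Escalated: 3.1552.

3.1552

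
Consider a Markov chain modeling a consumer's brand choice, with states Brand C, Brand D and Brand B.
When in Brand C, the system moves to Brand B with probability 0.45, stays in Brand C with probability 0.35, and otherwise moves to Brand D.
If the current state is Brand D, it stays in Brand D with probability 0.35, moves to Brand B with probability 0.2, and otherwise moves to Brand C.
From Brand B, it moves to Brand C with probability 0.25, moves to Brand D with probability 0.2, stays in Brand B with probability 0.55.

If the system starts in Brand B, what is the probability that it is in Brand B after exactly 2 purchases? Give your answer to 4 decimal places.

0.4550

Sum over the intermediate state after 1 purchase:
P = P(Brand B→Brand C)·P(Brand C→Brand B) + P(Brand B→Brand D)·P(Brand D→Brand B) + P(Brand B→Brand B)·P(Brand B→Brand B)
  = 0.25×0.45 + 0.2×0.2 + 0.55×0.55
  = 0.1125 + 0.0400 + 0.3025 = 0.4550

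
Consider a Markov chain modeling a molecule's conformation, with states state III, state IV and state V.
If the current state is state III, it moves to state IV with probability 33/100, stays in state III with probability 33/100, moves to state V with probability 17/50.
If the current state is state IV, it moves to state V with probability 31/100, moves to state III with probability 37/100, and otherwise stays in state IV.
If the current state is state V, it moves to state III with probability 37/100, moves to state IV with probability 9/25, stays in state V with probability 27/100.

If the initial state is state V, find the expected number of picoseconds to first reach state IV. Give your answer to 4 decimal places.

2.8626

Let t(s) be the expected number of picoseconds to first reach state IV from state s, with t(state IV) = 0. Conditioning on the first picosecond:
t(state III) = 1 + 0.33·t(state III) + 0.34·t(state V)
t(state V) = 1 + 0.37·t(state III) + 0.27·t(state V)
Solving: t(state III) = 2.9452, t(state V) = 2.8626.
Expected picoseconds from state V to state IV: 2.8626.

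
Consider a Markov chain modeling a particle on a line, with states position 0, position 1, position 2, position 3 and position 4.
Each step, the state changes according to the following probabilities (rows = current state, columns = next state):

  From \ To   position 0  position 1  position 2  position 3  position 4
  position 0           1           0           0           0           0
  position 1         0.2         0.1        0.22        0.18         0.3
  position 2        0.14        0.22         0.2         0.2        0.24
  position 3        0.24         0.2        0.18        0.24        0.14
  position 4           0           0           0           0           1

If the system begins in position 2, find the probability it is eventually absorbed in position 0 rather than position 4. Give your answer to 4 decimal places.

0.4267

Let h(s) be the probability of absorption at position 0 starting from transient state s. Then h(position 0) = 1 and h(position 4) = 0. By first-step analysis:
h(position 1) = 0.2·1 + 0.1·h(position 1) + 0.22·h(position 2) + 0.18·h(position 3) + 0.3·0
h(position 2) = 0.14·1 + 0.22·h(position 1) + 0.2·h(position 2) + 0.2·h(position 3) + 0.24·0
h(position 3) = 0.24·1 + 0.2·h(position 1) + 0.18·h(position 2) + 0.24·h(position 3) + 0.14·0
Solving: h(position 1) = 0.4327, h(position 2) = 0.4267, h(position 3) = 0.5307.
Starting from position 2, the probability is 0.4267.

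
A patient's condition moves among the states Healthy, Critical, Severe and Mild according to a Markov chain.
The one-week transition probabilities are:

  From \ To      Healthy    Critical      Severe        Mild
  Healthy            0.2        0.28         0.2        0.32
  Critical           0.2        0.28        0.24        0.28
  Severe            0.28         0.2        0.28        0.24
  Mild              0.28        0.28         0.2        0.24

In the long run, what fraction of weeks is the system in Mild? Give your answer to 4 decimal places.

0.2697

Let the stationary distribution be π with π = πP and π_1 + π_2 + π_3 + π_4 = 1.
π_1 = 0.2·π_1 + 0.2·π_2 + 0.28·π_3 + 0.28·π_4
π_2 = 0.28·π_1 + 0.28·π_2 + 0.2·π_3 + 0.28·π_4
π_3 = 0.2·π_1 + 0.24·π_2 + 0.28·π_3 + 0.2·π_4
Solving with the normalization constraint gives π = (0.2399, 0.2617, 0.2288, 0.2697).
So the stationary probability of Mild is 0.2697.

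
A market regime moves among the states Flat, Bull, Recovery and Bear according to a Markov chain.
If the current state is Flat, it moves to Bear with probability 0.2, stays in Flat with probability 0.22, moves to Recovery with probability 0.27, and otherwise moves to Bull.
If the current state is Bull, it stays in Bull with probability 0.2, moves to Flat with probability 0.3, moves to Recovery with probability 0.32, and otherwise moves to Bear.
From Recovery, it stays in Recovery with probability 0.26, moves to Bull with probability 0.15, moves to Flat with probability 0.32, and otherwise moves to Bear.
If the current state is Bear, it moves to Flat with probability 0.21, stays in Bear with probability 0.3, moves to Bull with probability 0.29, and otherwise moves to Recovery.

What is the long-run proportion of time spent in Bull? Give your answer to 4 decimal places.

0.2371

Let the stationary distribution be π with π = πP and π_1 + π_2 + π_3 + π_4 = 1.
π_1 = 0.22·π_1 + 0.3·π_2 + 0.32·π_3 + 0.21·π_4
π_2 = 0.31·π_1 + 0.2·π_2 + 0.15·π_3 + 0.29·π_4
π_3 = 0.27·π_1 + 0.32·π_2 + 0.26·π_3 + 0.2·π_4
Solving with the normalization constraint gives π = (0.2629, 0.2371, 0.2626, 0.2374).
So the stationary probability of Bull is 0.2371.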